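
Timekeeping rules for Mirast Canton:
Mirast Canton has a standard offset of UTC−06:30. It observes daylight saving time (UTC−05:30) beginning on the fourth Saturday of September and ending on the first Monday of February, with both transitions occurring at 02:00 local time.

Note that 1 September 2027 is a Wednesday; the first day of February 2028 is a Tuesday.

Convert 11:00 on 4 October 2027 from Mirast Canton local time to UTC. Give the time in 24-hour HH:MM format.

1 September 2027 is a Wednesday, so the first Saturday is September 4 and the fourth is September 25.
1 February 2028 is a Tuesday, so the first Monday is February 7.
Daylight saving runs 25 September 2027 – 7 February 2028; 4 October 2027 is inside that window, so Mirast Canton is at UTC−05:30.
11:00 local + 5h30m = 16:30 UTC.

16:30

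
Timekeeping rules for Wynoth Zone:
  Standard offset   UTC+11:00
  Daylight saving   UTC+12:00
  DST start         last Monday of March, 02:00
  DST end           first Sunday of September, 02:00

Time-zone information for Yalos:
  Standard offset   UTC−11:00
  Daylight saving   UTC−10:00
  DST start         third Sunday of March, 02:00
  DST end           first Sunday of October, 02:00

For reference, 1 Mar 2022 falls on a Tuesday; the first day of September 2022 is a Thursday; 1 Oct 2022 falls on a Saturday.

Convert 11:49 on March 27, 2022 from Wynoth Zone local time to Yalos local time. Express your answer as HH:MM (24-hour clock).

1 March 2022 is a Tuesday, so Mondays fall on 7, 14, 21, 28; the last is March 28.
1 September 2022 is a Thursday, so the first Sunday is September 4.
March 27, 2022 is outside the daylight-saving period (28 March – 4 September), so Wynoth Zone is on standard time, UTC+11:00.
11:49 Wynoth Zone − 11h = 00:49 UTC.
1 March 2022 is a Tuesday, so the first Sunday is March 6 and the third is March 20.
1 October 2022 is a Saturday, so the first Sunday is October 2.
At the standard offset (UTC−11:00), 00:49 UTC − 11h = 13:49 Yalos standard time (rolling into the previous day, 26 March 2022).
The standard-time date in Yalos, March 26, 2022, falls between 20 March and 2 October, so daylight saving is in effect and Yalos is at UTC−10:00.
00:49 UTC − 10h = 14:49 Yalos (rolling into the previous day, 26 March 2022).

14:49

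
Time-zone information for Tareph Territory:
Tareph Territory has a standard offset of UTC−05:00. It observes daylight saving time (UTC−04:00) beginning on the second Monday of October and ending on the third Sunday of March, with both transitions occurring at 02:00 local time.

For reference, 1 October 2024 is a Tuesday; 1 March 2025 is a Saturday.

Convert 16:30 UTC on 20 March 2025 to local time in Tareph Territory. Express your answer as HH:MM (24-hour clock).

1 October 2024 is a Tuesday, so the first Monday is October 7 and the second is October 14.
1 March 2025 is a Saturday, so the first Sunday is March 2 and the third is March 16.
At the standard offset (UTC−05:00), 16:30 UTC − 5h = 11:30 Tareph Territory standard time.
The standard-time date in Tareph Territory, 20 March 2025, does not fall between 14 October 2024 and 16 March 2025, so daylight saving is not in effect and Tareph Territory is at UTC−05:00.
16:30 UTC − 5h = 11:30 local.

11:30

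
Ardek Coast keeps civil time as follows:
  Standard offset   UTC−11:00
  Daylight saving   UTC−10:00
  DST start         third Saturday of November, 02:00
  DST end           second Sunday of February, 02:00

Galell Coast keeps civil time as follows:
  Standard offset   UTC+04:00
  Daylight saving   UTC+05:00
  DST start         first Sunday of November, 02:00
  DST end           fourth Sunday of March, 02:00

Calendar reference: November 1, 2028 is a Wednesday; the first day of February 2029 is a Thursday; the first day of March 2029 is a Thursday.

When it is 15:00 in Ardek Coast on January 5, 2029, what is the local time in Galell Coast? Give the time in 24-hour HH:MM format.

06:00

1 November 2028 is a Wednesday, so the first Saturday is November 4 and the third is November 18.
1 February 2029 is a Thursday, so the first Sunday is February 4 and the second is February 11.
January 5, 2029 falls between 18 November 2028 and 11 February 2029, so daylight saving is in effect and Ardek Coast is at UTC−10:00.
15:00 Ardek Coast + 10h = 01:00 UTC (rolling into the next day, 6 January 2029).
1 November 2028 is a Wednesday, so the first Sunday is November 5.
1 March 2029 is a Thursday, so the first Sunday is March 4 and the fourth is March 25.
At the standard offset (UTC+04:00), 01:00 UTC + 4h = 05:00 Galell Coast standard time.
The standard-time date in Galell Coast, January 6, 2029, falls between 5 November 2028 and 25 March 2029, so daylight saving is in effect and Galell Coast is at UTC+05:00.
01:00 UTC + 5h = 06:00 Galell Coast.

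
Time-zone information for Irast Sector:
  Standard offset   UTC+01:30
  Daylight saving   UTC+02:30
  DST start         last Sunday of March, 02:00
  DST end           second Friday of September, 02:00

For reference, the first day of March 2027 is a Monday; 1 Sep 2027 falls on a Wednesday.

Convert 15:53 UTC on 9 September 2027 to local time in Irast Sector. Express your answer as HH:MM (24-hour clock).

18:23

1 March 2027 is a Monday, so Sundays fall on 7, 14, 21, 28; the last is March 28.
1 September 2027 is a Wednesday, so the first Friday is September 3 and the second is September 10.
At the standard offset (UTC+01:30), 15:53 UTC + 1h30m = 17:23 Irast Sector standard time.
Daylight saving runs 28 March – 10 September; the standard-time date in Irast Sector, 9 September 2027, is inside that window, so Irast Sector is at UTC+02:30.
15:53 UTC + 2h30m = 18:23 local.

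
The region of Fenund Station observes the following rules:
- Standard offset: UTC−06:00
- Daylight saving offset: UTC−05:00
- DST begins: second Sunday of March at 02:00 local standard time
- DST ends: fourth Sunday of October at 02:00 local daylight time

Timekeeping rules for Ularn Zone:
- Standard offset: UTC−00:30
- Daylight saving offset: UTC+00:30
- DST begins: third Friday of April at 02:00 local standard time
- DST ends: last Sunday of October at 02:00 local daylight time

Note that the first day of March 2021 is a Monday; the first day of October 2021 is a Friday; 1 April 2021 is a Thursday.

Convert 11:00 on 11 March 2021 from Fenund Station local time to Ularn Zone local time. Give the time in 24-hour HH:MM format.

16:30

1 March 2021 is a Monday, so the first Sunday is March 7 and the second is March 14.
1 October 2021 is a Friday, so the first Sunday is October 3 and the fourth is October 24.
11 March 2021 does not fall between 14 March and 24 October, so daylight saving is not in effect and Fenund Station is at UTC−06:00.
11:00 Fenund Station + 6h = 17:00 UTC.
1 April 2021 is a Thursday, so the first Friday is April 2 and the third is April 16.
1 October 2021 is a Friday, so Sundays fall on 3, 10, 17, 24, 31; the last is October 31.
At the standard offset (UTC−00:30), 17:00 UTC − 0h30m = 16:30 Ularn Zone standard time.
The standard-time date in Ularn Zone, 11 March 2021, is outside the daylight-saving period (16 April – 31 October), so Ularn Zone is on standard time, UTC−00:30.
17:00 UTC − 0h30m = 16:30 Ularn Zone.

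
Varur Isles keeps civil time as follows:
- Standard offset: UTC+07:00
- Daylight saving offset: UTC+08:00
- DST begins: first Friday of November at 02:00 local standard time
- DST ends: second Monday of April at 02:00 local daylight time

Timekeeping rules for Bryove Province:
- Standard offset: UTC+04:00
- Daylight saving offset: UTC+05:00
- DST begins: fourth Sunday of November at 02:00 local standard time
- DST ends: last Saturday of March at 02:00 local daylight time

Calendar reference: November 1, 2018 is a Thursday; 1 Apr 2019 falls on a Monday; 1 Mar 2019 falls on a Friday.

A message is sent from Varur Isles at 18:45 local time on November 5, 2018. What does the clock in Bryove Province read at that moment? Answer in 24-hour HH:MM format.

1 November 2018 is a Thursday, so the first Friday is November 2.
1 April 2019 is a Monday, so the first Monday is April 1 and the second is April 8.
November 5, 2018 falls between 2 November 2018 and 8 April 2019, so daylight saving is in effect and Varur Isles is at UTC+08:00.
18:45 Varur Isles − 8h = 10:45 UTC.
1 November 2018 is a Thursday, so the first Sunday is November 4 and the fourth is November 25.
1 March 2019 is a Friday, so Saturdays fall on 2, 9, 16, 23, 30; the last is March 30.
At the standard offset (UTC+04:00), 10:45 UTC + 4h = 14:45 Bryove Province standard time.
The standard-time date in Bryove Province, November 5, 2018, is outside the daylight-saving period (25 November 2018 – 30 March 2019), so Bryove Province is on standard time, UTC+04:00.
10:45 UTC + 4h = 14:45 Bryove Province.

14:45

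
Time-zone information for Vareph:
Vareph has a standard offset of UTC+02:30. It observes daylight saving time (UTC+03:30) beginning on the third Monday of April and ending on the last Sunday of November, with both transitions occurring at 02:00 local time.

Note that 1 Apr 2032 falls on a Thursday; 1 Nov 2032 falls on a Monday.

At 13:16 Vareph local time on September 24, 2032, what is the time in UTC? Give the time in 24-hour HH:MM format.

09:46

1 April 2032 is a Thursday, so the first Monday is April 5 and the third is April 19.
1 November 2032 is a Monday, so Sundays fall on 7, 14, 21, 28; the last is November 28.
September 24, 2032 falls between 19 April and 28 November, so daylight saving is in effect and Vareph is at UTC+03:30.
13:16 local − 3h30m = 09:46 UTC.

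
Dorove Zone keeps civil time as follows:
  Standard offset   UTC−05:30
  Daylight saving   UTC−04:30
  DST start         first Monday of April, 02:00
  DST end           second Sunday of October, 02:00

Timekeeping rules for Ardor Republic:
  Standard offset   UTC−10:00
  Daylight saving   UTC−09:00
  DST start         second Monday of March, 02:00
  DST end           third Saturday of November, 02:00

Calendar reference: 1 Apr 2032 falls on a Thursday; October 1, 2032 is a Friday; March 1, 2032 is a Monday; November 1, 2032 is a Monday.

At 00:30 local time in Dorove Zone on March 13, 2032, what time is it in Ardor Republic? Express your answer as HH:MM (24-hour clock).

1 April 2032 is a Thursday, so the first Monday is April 5.
1 October 2032 is a Friday, so the first Sunday is October 3 and the second is October 10.
Daylight saving runs 5 April – 10 October; March 13, 2032 is outside that window, so Dorove Zone is on standard time at UTC−05:30.
00:30 Dorove Zone + 5h30m = 06:00 UTC.
1 March 2032 is a Monday, so the first Monday is March 1 and the second is March 8.
1 November 2032 is a Monday, so the first Saturday is November 6 and the third is November 20.
At the standard offset (UTC−10:00), 06:00 UTC − 10h = 20:00 Ardor Republic standard time (rolling into the previous day, 12 March 2032).
Daylight saving runs 8 March – 20 November; the standard-time date in Ardor Republic, March 12, 2032, is inside that window, so Ardor Republic is at UTC−09:00.
06:00 UTC − 9h = 21:00 Ardor Republic (rolling into the previous day, 12 March 2032).

21:00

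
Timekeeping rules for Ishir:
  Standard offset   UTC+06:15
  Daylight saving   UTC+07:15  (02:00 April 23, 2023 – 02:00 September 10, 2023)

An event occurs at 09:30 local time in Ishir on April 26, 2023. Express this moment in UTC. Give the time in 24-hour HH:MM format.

April 26, 2023 falls between 23 April and 10 September, so daylight saving is in effect and Ishir is at UTC+07:15.
09:30 local − 7h15m = 02:15 UTC.

02:15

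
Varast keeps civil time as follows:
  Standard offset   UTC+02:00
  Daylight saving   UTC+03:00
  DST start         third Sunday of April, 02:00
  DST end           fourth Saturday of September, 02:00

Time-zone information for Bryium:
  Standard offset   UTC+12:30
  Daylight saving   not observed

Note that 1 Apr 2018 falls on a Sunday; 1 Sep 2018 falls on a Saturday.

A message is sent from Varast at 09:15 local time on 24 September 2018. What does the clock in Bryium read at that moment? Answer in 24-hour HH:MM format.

19:45

1 April 2018 is a Sunday, so the first Sunday is April 1 and the third is April 15.
1 September 2018 is a Saturday, so the first Saturday is September 1 and the fourth is September 22.
Daylight saving runs 15 April – 22 September; 24 September 2018 is outside that window, so Varast is on standard time at UTC+02:00.
09:15 Varast − 2h = 07:15 UTC.
Bryium stays on UTC+12:30 all year.
07:15 UTC + 12h30m = 19:45 Bryium.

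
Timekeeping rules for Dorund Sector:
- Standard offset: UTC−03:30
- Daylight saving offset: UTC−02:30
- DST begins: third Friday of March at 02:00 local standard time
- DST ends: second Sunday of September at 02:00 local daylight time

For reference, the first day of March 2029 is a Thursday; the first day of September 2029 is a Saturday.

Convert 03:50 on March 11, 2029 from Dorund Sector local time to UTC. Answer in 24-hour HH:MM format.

07:20

1 March 2029 is a Thursday, so the first Friday is March 2 and the third is March 16.
1 September 2029 is a Saturday, so the first Sunday is September 2 and the second is September 9.
Daylight saving runs 16 March – 9 September; March 11, 2029 is outside that window, so Dorund Sector is on standard time at UTC−03:30.
03:50 local + 3h30m = 07:20 UTC.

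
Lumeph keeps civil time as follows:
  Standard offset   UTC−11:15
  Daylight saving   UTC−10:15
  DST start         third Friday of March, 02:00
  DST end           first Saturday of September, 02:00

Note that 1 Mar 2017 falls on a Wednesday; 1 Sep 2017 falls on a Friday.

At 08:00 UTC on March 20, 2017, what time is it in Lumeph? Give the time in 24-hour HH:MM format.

21:45

1 March 2017 is a Wednesday, so the first Friday is March 3 and the third is March 17.
1 September 2017 is a Friday, so the first Saturday is September 2.
At the standard offset (UTC−11:15), 08:00 UTC − 11h15m = 20:45 Lumeph standard time (rolling into the previous day, 19 March 2017).
Daylight saving runs 17 March – 2 September; the standard-time date in Lumeph, March 19, 2017, is inside that window, so Lumeph is at UTC−10:15.
08:00 UTC − 10h15m = 21:45 local (rolling into the previous day, 19 March 2017).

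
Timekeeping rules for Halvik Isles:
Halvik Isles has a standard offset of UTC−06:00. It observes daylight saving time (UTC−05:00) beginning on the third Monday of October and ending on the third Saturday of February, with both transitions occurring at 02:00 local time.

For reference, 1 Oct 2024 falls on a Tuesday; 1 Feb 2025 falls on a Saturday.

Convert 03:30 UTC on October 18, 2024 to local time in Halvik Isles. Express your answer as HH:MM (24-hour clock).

1 October 2024 is a Tuesday, so the first Monday is October 7 and the third is October 21.
1 February 2025 is a Saturday, so the first Saturday is February 1 and the third is February 15.
At the standard offset (UTC−06:00), 03:30 UTC − 6h = 21:30 Halvik Isles standard time (rolling into the previous day, 17 October 2024).
The standard-time date in Halvik Isles, October 17, 2024, is outside the daylight-saving period (21 October 2024 – 15 February 2025), so Halvik Isles is on standard time, UTC−06:00.
03:30 UTC − 6h = 21:30 local (rolling into the previous day, 17 October 2024).

21:30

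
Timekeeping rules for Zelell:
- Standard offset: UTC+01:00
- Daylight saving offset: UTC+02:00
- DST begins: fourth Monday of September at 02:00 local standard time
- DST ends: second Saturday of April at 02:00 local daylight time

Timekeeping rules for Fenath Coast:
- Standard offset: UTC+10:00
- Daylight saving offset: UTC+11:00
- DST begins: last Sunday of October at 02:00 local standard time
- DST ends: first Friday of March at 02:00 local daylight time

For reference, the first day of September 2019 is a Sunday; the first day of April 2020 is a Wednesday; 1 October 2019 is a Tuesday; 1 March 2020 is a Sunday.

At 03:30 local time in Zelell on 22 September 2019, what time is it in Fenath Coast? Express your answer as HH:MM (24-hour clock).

12:30

1 September 2019 is a Sunday, so the first Monday is September 2 and the fourth is September 23.
1 April 2020 is a Wednesday, so the first Saturday is April 4 and the second is April 11.
Daylight saving runs 23 September 2019 – 11 April 2020; 22 September 2019 is outside that window, so Zelell is on standard time at UTC+01:00.
03:30 Zelell − 1h = 02:30 UTC.
1 October 2019 is a Tuesday, so Sundays fall on 6, 13, 20, 27; the last is October 27.
1 March 2020 is a Sunday, so the first Friday is March 6.
At the standard offset (UTC+10:00), 02:30 UTC + 10h = 12:30 Fenath Coast standard time.
The standard-time date in Fenath Coast, 22 September 2019, is outside the daylight-saving period (27 October 2019 – 6 March 2020), so Fenath Coast is on standard time, UTC+10:00.
02:30 UTC + 10h = 12:30 Fenath Coast.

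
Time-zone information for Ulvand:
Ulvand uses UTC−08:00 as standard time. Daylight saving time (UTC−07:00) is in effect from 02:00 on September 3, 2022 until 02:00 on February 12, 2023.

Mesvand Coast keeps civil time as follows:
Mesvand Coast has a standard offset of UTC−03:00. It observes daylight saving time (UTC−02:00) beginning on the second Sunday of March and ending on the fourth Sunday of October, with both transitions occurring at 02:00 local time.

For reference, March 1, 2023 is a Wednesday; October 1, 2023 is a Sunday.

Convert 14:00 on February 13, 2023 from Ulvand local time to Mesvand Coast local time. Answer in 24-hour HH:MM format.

February 13, 2023 is outside the daylight-saving period (3 September 2022 – 12 February 2023), so Ulvand is on standard time, UTC−08:00.
14:00 Ulvand + 8h = 22:00 UTC.
1 March 2023 is a Wednesday, so the first Sunday is March 5 and the second is March 12.
1 October 2023 is a Sunday, so the first Sunday is October 1 and the fourth is October 22.
At the standard offset (UTC−03:00), 22:00 UTC − 3h = 19:00 Mesvand Coast standard time.
The standard-time date in Mesvand Coast, February 13, 2023, is outside the daylight-saving period (12 March – 22 October), so Mesvand Coast is on standard time, UTC−03:00.
22:00 UTC − 3h = 19:00 Mesvand Coast.

19:00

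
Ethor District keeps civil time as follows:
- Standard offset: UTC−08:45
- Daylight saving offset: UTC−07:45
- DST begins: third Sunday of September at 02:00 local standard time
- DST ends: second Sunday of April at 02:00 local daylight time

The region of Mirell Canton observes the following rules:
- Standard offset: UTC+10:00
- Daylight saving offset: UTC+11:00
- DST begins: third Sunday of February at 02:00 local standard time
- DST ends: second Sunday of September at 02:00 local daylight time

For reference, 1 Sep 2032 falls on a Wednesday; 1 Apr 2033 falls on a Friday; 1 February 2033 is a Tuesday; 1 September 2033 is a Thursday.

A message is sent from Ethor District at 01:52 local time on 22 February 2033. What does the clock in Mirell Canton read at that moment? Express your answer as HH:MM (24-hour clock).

1 September 2032 is a Wednesday, so the first Sunday is September 5 and the third is September 19.
1 April 2033 is a Friday, so the first Sunday is April 3 and the second is April 10.
22 February 2033 falls between 19 September 2032 and 10 April 2033, so daylight saving is in effect and Ethor District is at UTC−07:45.
01:52 Ethor District + 7h45m = 09:37 UTC.
1 February 2033 is a Tuesday, so the first Sunday is February 6 and the third is February 20.
1 September 2033 is a Thursday, so the first Sunday is September 4 and the second is September 11.
At the standard offset (UTC+10:00), 09:37 UTC + 10h = 19:37 Mirell Canton standard time.
The standard-time date in Mirell Canton, 22 February 2033, falls between 20 February and 11 September, so daylight saving is in effect and Mirell Canton is at UTC+11:00.
09:37 UTC + 11h = 20:37 Mirell Canton.

20:37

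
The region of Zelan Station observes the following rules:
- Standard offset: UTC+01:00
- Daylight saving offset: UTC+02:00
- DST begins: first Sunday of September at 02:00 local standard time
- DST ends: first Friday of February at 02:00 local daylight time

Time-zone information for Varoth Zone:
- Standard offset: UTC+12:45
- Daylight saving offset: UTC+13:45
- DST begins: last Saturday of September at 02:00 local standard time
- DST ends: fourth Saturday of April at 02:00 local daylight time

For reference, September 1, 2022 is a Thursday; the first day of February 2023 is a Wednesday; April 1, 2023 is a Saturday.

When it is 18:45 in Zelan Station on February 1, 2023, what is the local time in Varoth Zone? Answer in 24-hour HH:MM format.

06:30

1 September 2022 is a Thursday, so the first Sunday is September 4.
1 February 2023 is a Wednesday, so the first Friday is February 3.
Daylight saving runs 4 September 2022 – 3 February 2023; February 1, 2023 is inside that window, so Zelan Station is at UTC+02:00.
18:45 Zelan Station − 2h = 16:45 UTC.
1 September 2022 is a Thursday, so Saturdays fall on 3, 10, 17, 24; the last is September 24.
1 April 2023 is a Saturday, so the first Saturday is April 1 and the fourth is April 22.
At the standard offset (UTC+12:45), 16:45 UTC + 12h45m = 05:30 Varoth Zone standard time (rolling into the next day, 2 February 2023).
The standard-time date in Varoth Zone, February 2, 2023, lies within the daylight-saving period (24 September 2022 – 22 April 2023), so Varoth Zone is on daylight time, UTC+13:45.
16:45 UTC + 13h45m = 06:30 Varoth Zone (rolling into the next day, 2 February 2023).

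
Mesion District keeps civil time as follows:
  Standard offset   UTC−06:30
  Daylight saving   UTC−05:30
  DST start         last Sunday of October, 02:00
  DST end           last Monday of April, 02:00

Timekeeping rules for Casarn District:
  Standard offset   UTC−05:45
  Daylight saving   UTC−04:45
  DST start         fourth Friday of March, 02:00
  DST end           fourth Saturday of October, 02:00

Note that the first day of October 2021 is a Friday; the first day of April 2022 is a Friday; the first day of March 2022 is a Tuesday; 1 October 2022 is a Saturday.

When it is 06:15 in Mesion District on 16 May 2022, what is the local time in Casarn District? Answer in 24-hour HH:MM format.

1 October 2021 is a Friday, so Sundays fall on 3, 10, 17, 24, 31; the last is October 31.
1 April 2022 is a Friday, so Mondays fall on 4, 11, 18, 25; the last is April 25.
Daylight saving runs 31 October 2021 – 25 April 2022; 16 May 2022 is outside that window, so Mesion District is on standard time at UTC−06:30.
06:15 Mesion District + 6h30m = 12:45 UTC.
1 March 2022 is a Tuesday, so the first Friday is March 4 and the fourth is March 25.
1 October 2022 is a Saturday, so the first Saturday is October 1 and the fourth is October 22.
At the standard offset (UTC−05:45), 12:45 UTC − 5h45m = 07:00 Casarn District standard time.
Daylight saving runs 25 March – 22 October; the standard-time date in Casarn District, 16 May 2022, is inside that window, so Casarn District is at UTC−04:45.
12:45 UTC − 4h45m = 08:00 Casarn District.

08:00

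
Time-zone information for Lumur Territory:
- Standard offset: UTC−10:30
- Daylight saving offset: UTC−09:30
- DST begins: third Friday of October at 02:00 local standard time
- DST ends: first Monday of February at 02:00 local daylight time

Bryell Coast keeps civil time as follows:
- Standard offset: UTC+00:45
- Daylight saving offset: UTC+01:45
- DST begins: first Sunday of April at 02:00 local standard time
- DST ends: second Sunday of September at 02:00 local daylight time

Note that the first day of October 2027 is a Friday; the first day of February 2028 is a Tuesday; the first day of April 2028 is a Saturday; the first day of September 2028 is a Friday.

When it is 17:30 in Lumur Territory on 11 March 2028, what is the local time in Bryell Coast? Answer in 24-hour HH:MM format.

04:45

1 October 2027 is a Friday, so the first Friday is October 1 and the third is October 15.
1 February 2028 is a Tuesday, so the first Monday is February 7.
11 March 2028 does not fall between 15 October 2027 and 7 February 2028, so daylight saving is not in effect and Lumur Territory is at UTC−10:30.
17:30 Lumur Territory + 10h30m = 04:00 UTC (rolling into the next day, 12 March 2028).
1 April 2028 is a Saturday, so the first Sunday is April 2.
1 September 2028 is a Friday, so the first Sunday is September 3 and the second is September 10.
At the standard offset (UTC+00:45), 04:00 UTC + 0h45m = 04:45 Bryell Coast standard time.
The standard-time date in Bryell Coast, 12 March 2028, is outside the daylight-saving period (2 April – 10 September), so Bryell Coast is on standard time, UTC+00:45.
04:00 UTC + 0h45m = 04:45 Bryell Coast.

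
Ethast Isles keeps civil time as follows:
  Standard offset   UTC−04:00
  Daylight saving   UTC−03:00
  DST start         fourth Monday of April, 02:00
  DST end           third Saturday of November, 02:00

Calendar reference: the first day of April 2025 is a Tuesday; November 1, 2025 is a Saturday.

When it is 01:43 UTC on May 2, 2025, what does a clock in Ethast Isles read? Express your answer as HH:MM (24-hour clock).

1 April 2025 is a Tuesday, so the first Monday is April 7 and the fourth is April 28.
1 November 2025 is a Saturday, so the first Saturday is November 1 and the third is November 15.
At the standard offset (UTC−04:00), 01:43 UTC − 4h = 21:43 Ethast Isles standard time (rolling into the previous day, 1 May 2025).
The standard-time date in Ethast Isles, May 1, 2025, falls between 28 April and 15 November, so daylight saving is in effect and Ethast Isles is at UTC−03:00.
01:43 UTC − 3h = 22:43 local (rolling into the previous day, 1 May 2025).

22:43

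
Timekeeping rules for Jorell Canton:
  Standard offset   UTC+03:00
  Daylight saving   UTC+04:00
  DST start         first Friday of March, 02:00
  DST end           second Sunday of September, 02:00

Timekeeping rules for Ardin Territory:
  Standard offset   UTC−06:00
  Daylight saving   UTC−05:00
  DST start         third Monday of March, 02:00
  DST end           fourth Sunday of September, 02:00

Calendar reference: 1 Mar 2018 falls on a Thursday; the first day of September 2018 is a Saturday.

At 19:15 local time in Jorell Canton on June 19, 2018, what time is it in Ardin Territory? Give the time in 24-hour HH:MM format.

1 March 2018 is a Thursday, so the first Friday is March 2.
1 September 2018 is a Saturday, so the first Sunday is September 2 and the second is September 9.
Daylight saving runs 2 March – 9 September; June 19, 2018 is inside that window, so Jorell Canton is at UTC+04:00.
19:15 Jorell Canton − 4h = 15:15 UTC.
1 March 2018 is a Thursday, so the first Monday is March 5 and the third is March 19.
1 September 2018 is a Saturday, so the first Sunday is September 2 and the fourth is September 23.
At the standard offset (UTC−06:00), 15:15 UTC − 6h = 09:15 Ardin Territory standard time.
The standard-time date in Ardin Territory, June 19, 2018, lies within the daylight-saving period (19 March – 23 September), so Ardin Territory is on daylight time, UTC−05:00.
15:15 UTC − 5h = 10:15 Ardin Territory.

10:15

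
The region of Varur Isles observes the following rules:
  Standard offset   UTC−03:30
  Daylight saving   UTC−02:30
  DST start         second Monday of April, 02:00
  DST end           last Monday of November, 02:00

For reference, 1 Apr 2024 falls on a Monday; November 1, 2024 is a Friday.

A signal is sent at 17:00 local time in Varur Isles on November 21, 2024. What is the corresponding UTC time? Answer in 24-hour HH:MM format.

1 April 2024 is a Monday, so the first Monday is April 1 and the second is April 8.
1 November 2024 is a Friday, so Mondays fall on 4, 11, 18, 25; the last is November 25.
November 21, 2024 falls between 8 April and 25 November, so daylight saving is in effect and Varur Isles is at UTC−02:30.
17:00 local + 2h30m = 19:30 UTC.

19:30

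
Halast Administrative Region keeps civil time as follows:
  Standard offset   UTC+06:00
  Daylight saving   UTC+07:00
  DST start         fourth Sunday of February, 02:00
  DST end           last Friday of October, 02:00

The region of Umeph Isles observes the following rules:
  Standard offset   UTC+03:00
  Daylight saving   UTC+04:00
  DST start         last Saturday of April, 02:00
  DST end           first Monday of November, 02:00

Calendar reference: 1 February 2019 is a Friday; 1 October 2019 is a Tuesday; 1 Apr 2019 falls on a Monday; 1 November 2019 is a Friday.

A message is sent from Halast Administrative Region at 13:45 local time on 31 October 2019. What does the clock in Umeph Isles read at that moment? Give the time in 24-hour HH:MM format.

1 February 2019 is a Friday, so the first Sunday is February 3 and the fourth is February 24.
1 October 2019 is a Tuesday, so Fridays fall on 4, 11, 18, 25; the last is October 25.
31 October 2019 is outside the daylight-saving period (24 February – 25 October), so Halast Administrative Region is on standard time, UTC+06:00.
13:45 Halast Administrative Region − 6h = 07:45 UTC.
1 April 2019 is a Monday, so Saturdays fall on 6, 13, 20, 27; the last is April 27.
1 November 2019 is a Friday, so the first Monday is November 4.
At the standard offset (UTC+03:00), 07:45 UTC + 3h = 10:45 Umeph Isles standard time.
Daylight saving runs 27 April – 4 November; the standard-time date in Umeph Isles, 31 October 2019, is inside that window, so Umeph Isles is at UTC+04:00.
07:45 UTC + 4h = 11:45 Umeph Isles.

11:45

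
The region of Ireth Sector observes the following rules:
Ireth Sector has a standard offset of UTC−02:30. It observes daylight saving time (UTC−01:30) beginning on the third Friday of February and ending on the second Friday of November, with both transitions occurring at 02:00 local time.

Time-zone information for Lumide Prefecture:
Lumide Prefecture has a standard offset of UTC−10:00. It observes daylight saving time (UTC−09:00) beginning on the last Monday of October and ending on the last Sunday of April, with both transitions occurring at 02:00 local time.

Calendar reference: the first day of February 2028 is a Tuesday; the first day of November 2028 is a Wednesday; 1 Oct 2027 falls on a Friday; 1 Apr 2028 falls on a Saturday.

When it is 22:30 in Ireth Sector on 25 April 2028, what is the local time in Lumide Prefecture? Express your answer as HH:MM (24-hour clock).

15:00

1 February 2028 is a Tuesday, so the first Friday is February 4 and the third is February 18.
1 November 2028 is a Wednesday, so the first Friday is November 3 and the second is November 10.
25 April 2028 lies within the daylight-saving period (18 February – 10 November), so Ireth Sector is on daylight time, UTC−01:30.
22:30 Ireth Sector + 1h30m = 00:00 UTC (rolling into the next day, 26 April 2028).
1 October 2027 is a Friday, so Mondays fall on 4, 11, 18, 25; the last is October 25.
1 April 2028 is a Saturday, so Sundays fall on 2, 9, 16, 23, 30; the last is April 30.
At the standard offset (UTC−10:00), 00:00 UTC − 10h = 14:00 Lumide Prefecture standard time (rolling into the previous day, 25 April 2028).
The standard-time date in Lumide Prefecture, 25 April 2028, lies within the daylight-saving period (25 October 2027 – 30 April 2028), so Lumide Prefecture is on daylight time, UTC−09:00.
00:00 UTC − 9h = 15:00 Lumide Prefecture (rolling into the previous day, 25 April 2028).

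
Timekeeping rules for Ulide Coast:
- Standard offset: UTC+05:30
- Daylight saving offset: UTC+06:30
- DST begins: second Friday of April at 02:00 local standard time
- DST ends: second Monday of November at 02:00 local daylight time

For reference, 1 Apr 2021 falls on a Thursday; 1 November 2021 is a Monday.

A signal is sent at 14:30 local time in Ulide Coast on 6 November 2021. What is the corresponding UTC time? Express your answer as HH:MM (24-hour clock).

08:00

1 April 2021 is a Thursday, so the first Friday is April 2 and the second is April 9.
1 November 2021 is a Monday, so the first Monday is November 1 and the second is November 8.
6 November 2021 falls between 9 April and 8 November, so daylight saving is in effect and Ulide Coast is at UTC+06:30.
14:30 local − 6h30m = 08:00 UTC.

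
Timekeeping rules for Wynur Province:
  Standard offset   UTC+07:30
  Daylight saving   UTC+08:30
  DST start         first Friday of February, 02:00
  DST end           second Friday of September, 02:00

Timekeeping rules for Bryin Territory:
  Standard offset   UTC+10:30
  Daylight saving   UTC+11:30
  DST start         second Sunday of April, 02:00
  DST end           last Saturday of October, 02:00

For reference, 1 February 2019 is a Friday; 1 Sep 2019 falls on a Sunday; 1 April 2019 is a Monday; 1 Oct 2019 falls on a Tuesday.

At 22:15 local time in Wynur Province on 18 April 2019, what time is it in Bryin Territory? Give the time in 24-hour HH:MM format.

1 February 2019 is a Friday, so the first Friday is February 1.
1 September 2019 is a Sunday, so the first Friday is September 6 and the second is September 13.
18 April 2019 lies within the daylight-saving period (1 February – 13 September), so Wynur Province is on daylight time, UTC+08:30.
22:15 Wynur Province − 8h30m = 13:45 UTC.
1 April 2019 is a Monday, so the first Sunday is April 7 and the second is April 14.
1 October 2019 is a Tuesday, so Saturdays fall on 5, 12, 19, 26; the last is October 26.
At the standard offset (UTC+10:30), 13:45 UTC + 10h30m = 00:15 Bryin Territory standard time (rolling into the next day, 19 April 2019).
The standard-time date in Bryin Territory, 19 April 2019, falls between 14 April and 26 October, so daylight saving is in effect and Bryin Territory is at UTC+11:30.
13:45 UTC + 11h30m = 01:15 Bryin Territory (rolling into the next day, 19 April 2019).

01:15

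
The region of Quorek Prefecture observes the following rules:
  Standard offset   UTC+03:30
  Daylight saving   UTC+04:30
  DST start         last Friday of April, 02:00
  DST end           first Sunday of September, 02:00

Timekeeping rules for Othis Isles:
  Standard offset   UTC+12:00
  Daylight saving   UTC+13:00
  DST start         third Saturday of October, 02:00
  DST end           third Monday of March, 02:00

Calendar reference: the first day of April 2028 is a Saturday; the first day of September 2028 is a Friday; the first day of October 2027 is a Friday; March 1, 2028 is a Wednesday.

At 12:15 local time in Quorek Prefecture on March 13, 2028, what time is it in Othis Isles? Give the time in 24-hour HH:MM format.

21:45

1 April 2028 is a Saturday, so Fridays fall on 7, 14, 21, 28; the last is April 28.
1 September 2028 is a Friday, so the first Sunday is September 3.
March 13, 2028 is outside the daylight-saving period (28 April – 3 September), so Quorek Prefecture is on standard time, UTC+03:30.
12:15 Quorek Prefecture − 3h30m = 08:45 UTC.
1 October 2027 is a Friday, so the first Saturday is October 2 and the third is October 16.
1 March 2028 is a Wednesday, so the first Monday is March 6 and the third is March 20.
At the standard offset (UTC+12:00), 08:45 UTC + 12h = 20:45 Othis Isles standard time.
The standard-time date in Othis Isles, March 13, 2028, falls between 16 October 2027 and 20 March 2028, so daylight saving is in effect and Othis Isles is at UTC+13:00.
08:45 UTC + 13h = 21:45 Othis Isles.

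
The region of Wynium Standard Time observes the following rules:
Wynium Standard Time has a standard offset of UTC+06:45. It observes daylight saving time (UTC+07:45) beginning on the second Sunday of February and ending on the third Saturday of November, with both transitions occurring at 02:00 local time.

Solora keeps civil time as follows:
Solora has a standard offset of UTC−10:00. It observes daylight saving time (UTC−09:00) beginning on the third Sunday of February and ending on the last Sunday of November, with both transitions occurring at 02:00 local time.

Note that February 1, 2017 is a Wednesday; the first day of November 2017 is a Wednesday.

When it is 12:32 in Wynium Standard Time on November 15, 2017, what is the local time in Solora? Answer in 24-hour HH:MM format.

1 February 2017 is a Wednesday, so the first Sunday is February 5 and the second is February 12.
1 November 2017 is a Wednesday, so the first Saturday is November 4 and the third is November 18.
Daylight saving runs 12 February – 18 November; November 15, 2017 is inside that window, so Wynium Standard Time is at UTC+07:45.
12:32 Wynium Standard Time − 7h45m = 04:47 UTC.
1 February 2017 is a Wednesday, so the first Sunday is February 5 and the third is February 19.
1 November 2017 is a Wednesday, so Sundays fall on 5, 12, 19, 26; the last is November 26.
At the standard offset (UTC−10:00), 04:47 UTC − 10h = 18:47 Solora standard time (rolling into the previous day, 14 November 2017).
Daylight saving runs 19 February – 26 November; the standard-time date in Solora, November 14, 2017, is inside that window, so Solora is at UTC−09:00.
04:47 UTC − 9h = 19:47 Solora (rolling into the previous day, 14 November 2017).

19:47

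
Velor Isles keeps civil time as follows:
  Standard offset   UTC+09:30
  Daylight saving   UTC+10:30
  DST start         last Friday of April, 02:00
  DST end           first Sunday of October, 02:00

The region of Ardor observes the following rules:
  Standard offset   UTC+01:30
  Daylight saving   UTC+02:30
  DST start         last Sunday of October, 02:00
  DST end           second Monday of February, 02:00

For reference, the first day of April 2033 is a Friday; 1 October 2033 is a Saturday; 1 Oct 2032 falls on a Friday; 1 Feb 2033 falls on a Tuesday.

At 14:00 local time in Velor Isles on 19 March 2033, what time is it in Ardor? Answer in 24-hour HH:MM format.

06:00

1 April 2033 is a Friday, so Fridays fall on 1, 8, 15, 22, 29; the last is April 29.
1 October 2033 is a Saturday, so the first Sunday is October 2.
19 March 2033 does not fall between 29 April and 2 October, so daylight saving is not in effect and Velor Isles is at UTC+09:30.
14:00 Velor Isles − 9h30m = 04:30 UTC.
1 October 2032 is a Friday, so Sundays fall on 3, 10, 17, 24, 31; the last is October 31.
1 February 2033 is a Tuesday, so the first Monday is February 7 and the second is February 14.
At the standard offset (UTC+01:30), 04:30 UTC + 1h30m = 06:00 Ardor standard time.
The standard-time date in Ardor, 19 March 2033, is outside the daylight-saving period (31 October 2032 – 14 February 2033), so Ardor is on standard time, UTC+01:30.
04:30 UTC + 1h30m = 06:00 Ardor.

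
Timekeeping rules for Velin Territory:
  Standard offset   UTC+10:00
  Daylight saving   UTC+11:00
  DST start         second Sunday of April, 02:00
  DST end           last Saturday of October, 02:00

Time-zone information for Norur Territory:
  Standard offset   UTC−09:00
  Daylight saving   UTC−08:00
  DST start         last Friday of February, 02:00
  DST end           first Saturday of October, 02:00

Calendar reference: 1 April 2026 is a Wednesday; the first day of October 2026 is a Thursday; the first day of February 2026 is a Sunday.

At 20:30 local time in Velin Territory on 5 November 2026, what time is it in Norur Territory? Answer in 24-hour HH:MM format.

01:30

1 April 2026 is a Wednesday, so the first Sunday is April 5 and the second is April 12.
1 October 2026 is a Thursday, so Saturdays fall on 3, 10, 17, 24, 31; the last is October 31.
5 November 2026 does not fall between 12 April and 31 October, so daylight saving is not in effect and Velin Territory is at UTC+10:00.
20:30 Velin Territory − 10h = 10:30 UTC.
1 February 2026 is a Sunday, so Fridays fall on 6, 13, 20, 27; the last is February 27.
1 October 2026 is a Thursday, so the first Saturday is October 3.
At the standard offset (UTC−09:00), 10:30 UTC − 9h = 01:30 Norur Territory standard time.
The standard-time date in Norur Territory, 5 November 2026, is outside the daylight-saving period (27 February – 3 October), so Norur Territory is on standard time, UTC−09:00.
10:30 UTC − 9h = 01:30 Norur Territory.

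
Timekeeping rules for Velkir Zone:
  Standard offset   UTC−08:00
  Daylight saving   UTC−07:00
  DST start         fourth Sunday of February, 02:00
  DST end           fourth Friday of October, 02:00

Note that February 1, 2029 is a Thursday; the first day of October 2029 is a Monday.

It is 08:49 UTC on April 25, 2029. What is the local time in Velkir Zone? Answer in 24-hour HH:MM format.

01:49

1 February 2029 is a Thursday, so the first Sunday is February 4 and the fourth is February 25.
1 October 2029 is a Monday, so the first Friday is October 5 and the fourth is October 26.
At the standard offset (UTC−08:00), 08:49 UTC − 8h = 00:49 Velkir Zone standard time.
The standard-time date in Velkir Zone, April 25, 2029, falls between 25 February and 26 October, so daylight saving is in effect and Velkir Zone is at UTC−07:00.
08:49 UTC − 7h = 01:49 local.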